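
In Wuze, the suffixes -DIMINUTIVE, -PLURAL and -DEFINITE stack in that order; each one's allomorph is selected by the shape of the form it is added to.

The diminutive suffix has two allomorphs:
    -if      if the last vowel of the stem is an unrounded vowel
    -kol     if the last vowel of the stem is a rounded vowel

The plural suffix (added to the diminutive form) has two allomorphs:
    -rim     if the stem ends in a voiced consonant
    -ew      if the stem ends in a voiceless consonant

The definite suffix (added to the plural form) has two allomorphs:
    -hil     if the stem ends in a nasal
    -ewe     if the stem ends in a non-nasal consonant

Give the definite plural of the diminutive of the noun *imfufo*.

imfufokolrimhil

*imfufo* — last vowel /o/ (a rounded vowel) → -kol → *imfufokol*.
The diminutive form *imfufokol* — final consonant /l/ (voiced) → -rim → *imfufokolrim*.
Since the final consonant of the plural form *imfufokolrim* is /m/ (a nasal), it takes -hil, giving *imfufokolrimhil*.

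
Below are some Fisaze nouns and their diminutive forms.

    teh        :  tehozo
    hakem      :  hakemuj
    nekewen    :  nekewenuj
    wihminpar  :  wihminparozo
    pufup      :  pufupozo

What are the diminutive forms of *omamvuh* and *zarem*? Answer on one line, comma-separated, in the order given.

The alternation tracks the final consonant of the stem — -uj when the stem ends in a nasal (*hakem*, *nekewen*); -ozo when the stem ends in a non-nasal consonant (*teh*, *wihminpar*, *pufup*).
The final consonant of *omamvuh* is /h/, which is non-nasal, so the suffix is -ozo, giving *omamvuhozo*.
Since the final consonant of *zarem* is /m/ (a nasal), it takes -uj, giving *zaremuj*.

omamvuhozo, zaremuj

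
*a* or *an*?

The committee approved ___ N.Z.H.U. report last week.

an

The indefinite article is chosen by the initial *sound* of the following word, not its spelling.
The initialism *N.Z.H.U.* is read letter by letter; the first letter, N, is pronounced /ɛn/, which begins with a vowel sound.
So the article is *an*: The committee approved an N.Z.H.U. report last week.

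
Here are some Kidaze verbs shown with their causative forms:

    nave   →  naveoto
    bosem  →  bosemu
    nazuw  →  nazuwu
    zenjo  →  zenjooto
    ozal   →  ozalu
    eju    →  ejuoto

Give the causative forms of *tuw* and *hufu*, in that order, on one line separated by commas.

The suffix is conditioned by the final sound: -u when the stem ends in a consonant (*bosem*, *nazuw*, *ozal*); -oto when the stem ends in a vowel (*nave*, *zenjo*, *eju*).
The final sound of *tuw* is /w/, which is a consonant, so the suffix is -u, giving *tuwu*.
Since the final sound of *hufu* is /u/ (a vowel), it takes -oto, giving *hufuoto*.

tuwu, hufuoto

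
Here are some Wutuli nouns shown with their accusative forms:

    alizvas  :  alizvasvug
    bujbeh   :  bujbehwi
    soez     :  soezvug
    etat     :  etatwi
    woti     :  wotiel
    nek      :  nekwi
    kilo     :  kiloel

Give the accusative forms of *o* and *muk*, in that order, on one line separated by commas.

oel, mukwi

The suffix is conditioned by the final sound: -vug when the stem ends in a sibilant (*alizvas*, *soez*); -wi when the stem ends in a non-sibilant consonant (*bujbeh*, *etat*, *nek*); -el when the stem ends in a vowel (*woti*, *kilo*).
Since the final sound of *o* is /o/ (a vowel), it takes -el, giving *oel*.
*muk* — final sound /k/ (a non-sibilant consonant) → -wi → *mukwi*.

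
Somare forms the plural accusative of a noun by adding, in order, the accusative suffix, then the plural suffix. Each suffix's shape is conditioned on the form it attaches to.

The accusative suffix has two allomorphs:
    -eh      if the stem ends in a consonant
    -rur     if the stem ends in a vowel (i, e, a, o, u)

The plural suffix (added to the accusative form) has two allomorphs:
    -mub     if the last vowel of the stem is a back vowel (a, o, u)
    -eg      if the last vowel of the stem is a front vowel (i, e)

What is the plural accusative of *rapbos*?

rapboseheg

*rapbos* — final sound /s/ (a consonant) → -eh → *rapboseh*.
The last vowel of the accusative form *rapboseh* is /e/, which is a front vowel, so the plural suffix is -eg, giving *rapboseheg*.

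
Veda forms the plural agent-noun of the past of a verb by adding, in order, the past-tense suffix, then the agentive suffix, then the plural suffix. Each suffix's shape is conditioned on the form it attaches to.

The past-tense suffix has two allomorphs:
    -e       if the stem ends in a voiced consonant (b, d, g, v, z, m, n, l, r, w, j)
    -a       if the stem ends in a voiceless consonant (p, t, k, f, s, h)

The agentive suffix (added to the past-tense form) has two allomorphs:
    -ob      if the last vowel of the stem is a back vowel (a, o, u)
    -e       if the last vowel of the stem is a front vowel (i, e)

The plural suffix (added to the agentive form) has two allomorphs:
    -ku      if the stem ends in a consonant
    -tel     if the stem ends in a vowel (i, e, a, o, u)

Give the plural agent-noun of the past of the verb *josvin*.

josvineetel

*josvin*: final consonant = /n/, voiced → -e → *josvine*.
Since the last vowel of the past-tense form *josvine* is /e/ (a front vowel), it takes -e, giving *josvinee*.
The final sound of the agentive form *josvinee* is /e/, which is a vowel, so the plural suffix is -tel, giving *josvineetel*.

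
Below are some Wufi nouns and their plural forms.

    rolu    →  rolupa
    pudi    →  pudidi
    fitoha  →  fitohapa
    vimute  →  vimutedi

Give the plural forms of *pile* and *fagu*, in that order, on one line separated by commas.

The pattern is front/back vowel harmony: -di when the last vowel of the stem is a front vowel (*pudi*, *vimute*); -pa when the last vowel of the stem is a back vowel (*rolu*, *fitoha*).
*pile* — last vowel /e/ (a front vowel) → -di → *piledi*.
*fagu* — last vowel /u/ (a back vowel) → -pa → *fagupa*.

piledi, fagupa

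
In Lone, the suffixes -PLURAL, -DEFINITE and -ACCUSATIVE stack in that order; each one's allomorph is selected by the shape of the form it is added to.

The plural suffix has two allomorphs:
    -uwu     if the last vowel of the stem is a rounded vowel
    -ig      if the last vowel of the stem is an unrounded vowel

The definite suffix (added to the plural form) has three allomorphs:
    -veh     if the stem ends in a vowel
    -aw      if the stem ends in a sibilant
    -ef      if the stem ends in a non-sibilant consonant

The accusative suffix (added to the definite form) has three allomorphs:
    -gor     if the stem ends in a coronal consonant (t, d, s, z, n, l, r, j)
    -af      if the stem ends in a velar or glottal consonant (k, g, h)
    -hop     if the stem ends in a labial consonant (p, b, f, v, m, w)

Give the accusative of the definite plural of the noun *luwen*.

luwenigefhop

*luwen* — last vowel /e/ (an unrounded vowel) → -ig → *luwenig*.
The plural form *luwenig* — final sound /g/ (a non-sibilant consonant) → -ef → *luwenigef*.
Since the final consonant of the definite form *luwenigef* is /f/ (labial), it takes -hop, giving *luwenigefhop*.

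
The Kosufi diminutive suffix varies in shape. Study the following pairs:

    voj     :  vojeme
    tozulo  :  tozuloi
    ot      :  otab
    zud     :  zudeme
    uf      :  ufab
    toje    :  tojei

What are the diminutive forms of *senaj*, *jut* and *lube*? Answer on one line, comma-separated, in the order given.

Looking at the final sound of each stem: -ab when the stem ends in a voiceless consonant (*ot*, *uf*); -eme when the stem ends in a voiced consonant (*voj*, *zud*); -i when the stem ends in a vowel (*tozulo*, *toje*).
*senaj*: final sound = /j/, a voiced consonant → -eme → *senajeme*.
Since the final sound of *jut* is /t/ (a voiceless consonant), it takes -ab, giving *jutab*.
Since the final sound of *lube* is /e/ (a vowel), it takes -i, giving *lubei*.

senajeme, jutab, lubei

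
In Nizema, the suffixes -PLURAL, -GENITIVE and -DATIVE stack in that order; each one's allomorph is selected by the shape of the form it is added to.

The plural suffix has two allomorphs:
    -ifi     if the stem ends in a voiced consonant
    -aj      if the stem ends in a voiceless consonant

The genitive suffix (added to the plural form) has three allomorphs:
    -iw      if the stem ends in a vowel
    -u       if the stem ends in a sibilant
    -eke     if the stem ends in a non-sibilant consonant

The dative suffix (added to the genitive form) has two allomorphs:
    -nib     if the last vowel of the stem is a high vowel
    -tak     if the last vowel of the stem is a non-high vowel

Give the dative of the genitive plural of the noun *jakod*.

Since the final consonant of *jakod* is /d/ (voiced), it takes -ifi, giving *jakodifi*.
Since the final sound of the plural form *jakodifi* is /i/ (a vowel), it takes -iw, giving *jakodifiiw*.
The last vowel of the genitive form *jakodifiiw* is /i/, which is a high vowel, so the dative suffix is -nib, giving *jakodifiiwnib*.

jakodifiiwnib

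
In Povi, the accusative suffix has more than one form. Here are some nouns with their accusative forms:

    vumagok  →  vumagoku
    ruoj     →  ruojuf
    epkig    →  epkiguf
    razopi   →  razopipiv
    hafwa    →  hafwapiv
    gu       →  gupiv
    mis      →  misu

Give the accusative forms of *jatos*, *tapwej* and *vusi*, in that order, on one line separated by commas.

jatosu, tapwejuf, vusipiv

The pattern is voicing of the final sound: -u when the stem ends in a voiceless consonant (*vumagok*, *mis*); -uf when the stem ends in a voiced consonant (*ruoj*, *epkig*); -piv when the stem ends in a vowel (*razopi*, *hafwa*, *gu*).
The final sound of *jatos* is /s/, which is a voiceless consonant, so the suffix is -u, giving *jatosu*.
Since the final sound of *tapwej* is /j/ (a voiced consonant), it takes -uf, giving *tapwejuf*.
Since the final sound of *vusi* is /i/ (a vowel), it takes -piv, giving *vusipiv*.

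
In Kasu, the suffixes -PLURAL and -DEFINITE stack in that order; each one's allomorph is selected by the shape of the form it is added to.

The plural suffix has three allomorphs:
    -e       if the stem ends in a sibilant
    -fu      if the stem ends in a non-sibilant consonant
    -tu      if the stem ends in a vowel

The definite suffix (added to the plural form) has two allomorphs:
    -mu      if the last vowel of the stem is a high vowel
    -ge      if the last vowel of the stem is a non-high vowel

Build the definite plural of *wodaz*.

Since the final sound of *wodaz* is /z/ (a sibilant), it takes -e, giving *wodaze*.
The plural form *wodaze* — last vowel /e/ (a non-high vowel) → -ge → *wodazege*.

wodazege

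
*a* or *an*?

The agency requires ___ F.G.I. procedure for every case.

The indefinite article is chosen by the initial *sound* of the following word, not its spelling.
The initialism *F.G.I.* is read letter by letter; the first letter, F, is pronounced /ɛf/, which begins with a vowel sound.
So the article is *an*: The agency requires an F.G.I. procedure for every case.

an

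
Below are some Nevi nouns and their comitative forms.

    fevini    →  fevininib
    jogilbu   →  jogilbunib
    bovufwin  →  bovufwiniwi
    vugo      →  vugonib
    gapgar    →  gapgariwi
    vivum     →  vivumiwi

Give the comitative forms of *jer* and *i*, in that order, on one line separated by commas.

The alternation tracks the final sound of the stem — -iwi when the stem ends in a consonant (*bovufwin*, *gapgar*, *vivum*); -nib when the stem ends in a vowel (*fevini*, *jogilbu*, *vugo*).
*jer*: final sound = /r/, a consonant → -iwi → *jeriwi*.
*i*: final sound = /i/, a vowel → -nib → *inib*.

jeriwi, inib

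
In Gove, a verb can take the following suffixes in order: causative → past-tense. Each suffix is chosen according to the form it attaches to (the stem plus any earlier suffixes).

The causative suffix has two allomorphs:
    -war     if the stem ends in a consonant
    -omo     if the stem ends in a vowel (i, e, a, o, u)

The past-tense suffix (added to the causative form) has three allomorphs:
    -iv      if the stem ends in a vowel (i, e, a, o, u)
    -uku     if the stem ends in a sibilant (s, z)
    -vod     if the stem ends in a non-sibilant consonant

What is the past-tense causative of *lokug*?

lokugwarvod

Since the final sound of *lokug* is /g/ (a consonant), it takes -war, giving *lokugwar*.
The causative form *lokugwar* — final sound /r/ (a non-sibilant consonant) → -vod → *lokugwarvod*.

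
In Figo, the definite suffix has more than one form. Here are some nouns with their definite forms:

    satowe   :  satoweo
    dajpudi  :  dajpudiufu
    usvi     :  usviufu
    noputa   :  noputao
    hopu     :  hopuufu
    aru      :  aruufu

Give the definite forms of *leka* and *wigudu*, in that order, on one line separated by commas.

lekao, wiguduufu

The alternation tracks the last vowel of the stem — -ufu when the last vowel of the stem is a high vowel (*dajpudi*, *usvi*, *hopu*, *aru*); -o when the last vowel of the stem is a non-high vowel (*satowe*, *noputa*).
The last vowel of *leka* is /a/, which is a non-high vowel, so the suffix is -o, giving *lekao*.
The last vowel of *wigudu* is /u/, which is a high vowel, so the suffix is -ufu, giving *wiguduufu*.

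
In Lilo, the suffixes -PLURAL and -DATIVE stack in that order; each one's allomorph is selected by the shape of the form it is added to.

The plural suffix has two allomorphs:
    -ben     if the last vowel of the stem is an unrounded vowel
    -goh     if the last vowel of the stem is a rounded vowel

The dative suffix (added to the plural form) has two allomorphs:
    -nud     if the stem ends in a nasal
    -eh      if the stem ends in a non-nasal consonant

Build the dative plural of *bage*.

*bage* — last vowel /e/ (an unrounded vowel) → -ben → *bageben*.
The plural form *bageben* — final consonant /n/ (a nasal) → -nud → *bagebennud*.

bagebennud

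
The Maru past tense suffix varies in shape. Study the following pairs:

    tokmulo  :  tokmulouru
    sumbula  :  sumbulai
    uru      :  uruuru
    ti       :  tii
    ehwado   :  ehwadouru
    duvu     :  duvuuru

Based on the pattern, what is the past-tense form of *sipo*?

sipouru

The pattern is rounding harmony: -uru when the last vowel of the stem is a rounded vowel (*tokmulo*, *uru*, *ehwado*, *duvu*); -i when the last vowel of the stem is an unrounded vowel (*sumbula*, *ti*).
Since the last vowel of *sipo* is /o/ (a rounded vowel), it takes -uru, giving *sipouru*.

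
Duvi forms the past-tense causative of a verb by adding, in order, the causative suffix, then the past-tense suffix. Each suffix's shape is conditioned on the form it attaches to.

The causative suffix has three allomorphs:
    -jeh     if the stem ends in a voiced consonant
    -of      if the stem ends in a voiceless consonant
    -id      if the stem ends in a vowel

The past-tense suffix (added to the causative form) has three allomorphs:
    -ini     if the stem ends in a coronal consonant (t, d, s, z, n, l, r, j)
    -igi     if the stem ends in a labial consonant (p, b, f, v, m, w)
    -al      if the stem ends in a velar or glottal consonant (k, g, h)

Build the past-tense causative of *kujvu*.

kujvuidini

Since the final sound of *kujvu* is /u/ (a vowel), it takes -id, giving *kujvuid*.
The final consonant of the causative form *kujvuid* is /d/, which is coronal, so the past-tense suffix is -ini, giving *kujvuidini*.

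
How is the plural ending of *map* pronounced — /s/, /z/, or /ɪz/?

The stem *map* ends in a voiceless non-sibilant consonant.
The plural suffix surfaces as /ɪz/ after sibilants, /s/ after other voiceless consonants, and /z/ after other voiced sounds.
So the plural -s on *map* is pronounced /s/.

/s/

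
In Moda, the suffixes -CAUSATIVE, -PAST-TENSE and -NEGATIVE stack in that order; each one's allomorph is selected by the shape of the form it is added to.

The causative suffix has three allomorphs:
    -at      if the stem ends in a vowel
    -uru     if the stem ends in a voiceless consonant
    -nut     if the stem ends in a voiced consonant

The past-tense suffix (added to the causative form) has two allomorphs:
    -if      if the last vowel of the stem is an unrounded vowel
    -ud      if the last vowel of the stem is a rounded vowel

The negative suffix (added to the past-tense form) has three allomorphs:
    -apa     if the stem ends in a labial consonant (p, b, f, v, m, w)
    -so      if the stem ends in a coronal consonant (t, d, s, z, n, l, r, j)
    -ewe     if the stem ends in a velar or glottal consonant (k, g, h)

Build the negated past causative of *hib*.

hibnutudso

*hib* — final sound /b/ (a voiced consonant) → -nut → *hibnut*.
The causative form *hibnut*: last vowel = /u/, a rounded vowel → -ud → *hibnutud*.
The past-tense form *hibnutud*: final consonant = /d/, coronal → -so → *hibnutudso*.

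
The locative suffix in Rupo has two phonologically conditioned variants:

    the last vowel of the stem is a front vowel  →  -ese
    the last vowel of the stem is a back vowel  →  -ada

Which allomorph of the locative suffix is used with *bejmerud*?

-ada

*bejmerud*: last vowel = /u/, a back vowel → -ada.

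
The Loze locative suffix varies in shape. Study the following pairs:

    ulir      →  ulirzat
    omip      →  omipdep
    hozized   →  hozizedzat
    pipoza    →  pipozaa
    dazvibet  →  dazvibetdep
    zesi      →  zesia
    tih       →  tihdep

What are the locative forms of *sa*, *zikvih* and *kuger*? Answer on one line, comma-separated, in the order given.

The pattern is voicing of the final sound: -dep when the stem ends in a voiceless consonant (*omip*, *dazvibet*, *tih*); -zat when the stem ends in a voiced consonant (*ulir*, *hozized*); -a when the stem ends in a vowel (*pipoza*, *zesi*).
*sa* — final sound /a/ (a vowel) → -a → *saa*.
The final sound of *zikvih* is /h/, which is a voiceless consonant, so the suffix is -dep, giving *zikvihdep*.
*kuger* — final sound /r/ (a voiced consonant) → -zat → *kugerzat*.

saa, zikvihdep, kugerzat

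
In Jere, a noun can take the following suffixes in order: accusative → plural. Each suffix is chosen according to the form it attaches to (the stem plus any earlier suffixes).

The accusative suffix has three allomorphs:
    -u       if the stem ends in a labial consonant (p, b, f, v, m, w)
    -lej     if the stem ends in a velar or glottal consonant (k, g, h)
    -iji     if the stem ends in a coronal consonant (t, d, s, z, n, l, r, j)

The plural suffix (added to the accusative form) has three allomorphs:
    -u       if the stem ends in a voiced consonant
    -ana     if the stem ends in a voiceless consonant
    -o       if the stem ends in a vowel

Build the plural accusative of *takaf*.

*takaf*: final consonant = /f/, labial → -u → *takafu*.
Since the final sound of the accusative form *takafu* is /u/ (a vowel), it takes -o, giving *takafuo*.

takafuo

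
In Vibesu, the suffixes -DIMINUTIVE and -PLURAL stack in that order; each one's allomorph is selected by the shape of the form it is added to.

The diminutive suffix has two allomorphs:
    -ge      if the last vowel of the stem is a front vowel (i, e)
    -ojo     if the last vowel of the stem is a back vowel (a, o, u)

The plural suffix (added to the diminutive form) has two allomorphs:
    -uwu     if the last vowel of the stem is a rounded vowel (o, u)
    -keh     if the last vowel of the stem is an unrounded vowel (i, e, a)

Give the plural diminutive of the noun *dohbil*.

dohbilgekeh

The last vowel of *dohbil* is /i/, which is a front vowel, so the diminutive suffix is -ge, giving *dohbilge*.
The diminutive form *dohbilge* — last vowel /e/ (an unrounded vowel) → -keh → *dohbilgekeh*.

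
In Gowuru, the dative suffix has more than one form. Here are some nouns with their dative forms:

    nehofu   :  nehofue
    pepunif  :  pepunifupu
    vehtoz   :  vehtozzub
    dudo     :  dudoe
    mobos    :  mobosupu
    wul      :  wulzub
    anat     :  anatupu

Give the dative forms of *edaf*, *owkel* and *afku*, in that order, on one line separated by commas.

edafupu, owkelzub, afkue

Looking at the final sound of each stem: -upu when the stem ends in a voiceless consonant (*pepunif*, *mobos*, *anat*); -zub when the stem ends in a voiced consonant (*vehtoz*, *wul*); -e when the stem ends in a vowel (*nehofu*, *dudo*).
*edaf*: final sound = /f/, a voiceless consonant → -upu → *edafupu*.
*owkel* — final sound /l/ (a voiced consonant) → -zub → *owkelzub*.
The final sound of *afku* is /u/, which is a vowel, so the suffix is -e, giving *afkue*.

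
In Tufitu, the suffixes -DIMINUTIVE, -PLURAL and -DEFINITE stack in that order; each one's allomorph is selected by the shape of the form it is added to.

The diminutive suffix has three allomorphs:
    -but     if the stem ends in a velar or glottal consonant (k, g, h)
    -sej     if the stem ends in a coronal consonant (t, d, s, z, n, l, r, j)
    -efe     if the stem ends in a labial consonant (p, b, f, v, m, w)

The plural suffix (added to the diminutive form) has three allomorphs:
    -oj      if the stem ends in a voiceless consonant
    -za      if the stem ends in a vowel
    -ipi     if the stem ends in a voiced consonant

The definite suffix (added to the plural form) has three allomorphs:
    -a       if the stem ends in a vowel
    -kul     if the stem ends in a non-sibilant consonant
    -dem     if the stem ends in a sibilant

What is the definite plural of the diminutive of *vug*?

*vug* — final consonant /g/ (velar/glottal) → -but → *vugbut*.
The diminutive form *vugbut*: final sound = /t/, a voiceless consonant → -oj → *vugbutoj*.
The plural form *vugbutoj*: final sound = /j/, a non-sibilant consonant → -kul → *vugbutojkul*.

vugbutojkul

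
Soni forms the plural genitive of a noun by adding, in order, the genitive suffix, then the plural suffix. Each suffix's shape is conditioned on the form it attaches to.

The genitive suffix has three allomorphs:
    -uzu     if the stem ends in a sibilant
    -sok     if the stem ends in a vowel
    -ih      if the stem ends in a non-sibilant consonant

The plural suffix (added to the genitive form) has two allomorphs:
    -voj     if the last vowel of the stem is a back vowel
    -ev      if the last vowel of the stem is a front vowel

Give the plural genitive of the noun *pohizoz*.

pohizozuzuvoj

Since the final sound of *pohizoz* is /z/ (a sibilant), it takes -uzu, giving *pohizozuzu*.
The genitive form *pohizozuzu*: last vowel = /u/, a back vowel → -voj → *pohizozuzuvoj*.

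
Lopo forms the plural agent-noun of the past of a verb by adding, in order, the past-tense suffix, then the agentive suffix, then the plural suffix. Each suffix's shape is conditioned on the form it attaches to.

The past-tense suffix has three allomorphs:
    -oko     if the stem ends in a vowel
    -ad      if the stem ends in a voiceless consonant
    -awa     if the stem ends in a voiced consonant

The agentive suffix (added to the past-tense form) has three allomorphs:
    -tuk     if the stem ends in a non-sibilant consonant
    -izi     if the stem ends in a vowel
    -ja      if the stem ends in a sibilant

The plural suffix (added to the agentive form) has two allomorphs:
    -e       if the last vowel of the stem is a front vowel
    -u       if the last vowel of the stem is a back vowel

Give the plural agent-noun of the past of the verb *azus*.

Since the final sound of *azus* is /s/ (a voiceless consonant), it takes -ad, giving *azusad*.
The final sound of the past-tense form *azusad* is /d/, which is a non-sibilant consonant, so the agentive suffix is -tuk, giving *azusadtuk*.
The last vowel of the agentive form *azusadtuk* is /u/, which is a back vowel, so the plural suffix is -u, giving *azusadtuku*.

azusadtuku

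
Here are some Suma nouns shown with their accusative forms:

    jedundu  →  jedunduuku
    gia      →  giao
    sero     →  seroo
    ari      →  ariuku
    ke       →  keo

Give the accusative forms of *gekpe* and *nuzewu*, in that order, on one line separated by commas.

gekpeo, nuzewuuku

The suffix is conditioned by the last vowel: -uku when the last vowel of the stem is a high vowel (*jedundu*, *ari*); -o when the last vowel of the stem is a non-high vowel (*gia*, *sero*, *ke*).
*gekpe* — last vowel /e/ (a non-high vowel) → -o → *gekpeo*.
The last vowel of *nuzewu* is /u/, which is a high vowel, so the suffix is -uku, giving *nuzewuuku*.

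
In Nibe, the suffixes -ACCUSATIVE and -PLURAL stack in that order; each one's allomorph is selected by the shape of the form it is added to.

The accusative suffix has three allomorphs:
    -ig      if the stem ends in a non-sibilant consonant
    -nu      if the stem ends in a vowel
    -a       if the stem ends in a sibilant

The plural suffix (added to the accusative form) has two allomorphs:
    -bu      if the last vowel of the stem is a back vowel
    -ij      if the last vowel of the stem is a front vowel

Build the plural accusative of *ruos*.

*ruos* — final sound /s/ (a sibilant) → -a → *ruosa*.
The last vowel of the accusative form *ruosa* is /a/, which is a back vowel, so the plural suffix is -bu, giving *ruosabu*.

ruosabu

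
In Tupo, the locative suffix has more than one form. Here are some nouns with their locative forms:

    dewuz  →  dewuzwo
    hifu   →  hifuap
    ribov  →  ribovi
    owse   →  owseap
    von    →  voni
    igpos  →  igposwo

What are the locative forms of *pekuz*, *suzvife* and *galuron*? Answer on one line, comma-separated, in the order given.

The alternation tracks the final sound of the stem — -wo when the stem ends in a sibilant (*dewuz*, *igpos*); -i when the stem ends in a non-sibilant consonant (*ribov*, *von*); -ap when the stem ends in a vowel (*hifu*, *owse*).
*pekuz*: final sound = /z/, a sibilant → -wo → *pekuzwo*.
Since the final sound of *suzvife* is /e/ (a vowel), it takes -ap, giving *suzvifeap*.
*galuron*: final sound = /n/, a non-sibilant consonant → -i → *galuroni*.

pekuzwo, suzvifeap, galuroni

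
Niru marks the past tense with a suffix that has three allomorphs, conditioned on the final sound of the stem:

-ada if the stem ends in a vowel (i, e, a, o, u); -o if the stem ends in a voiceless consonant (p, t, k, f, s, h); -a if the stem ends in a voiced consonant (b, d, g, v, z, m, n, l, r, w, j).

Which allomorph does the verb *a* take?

*a*: final sound = /a/, a vowel → -ada.

-ada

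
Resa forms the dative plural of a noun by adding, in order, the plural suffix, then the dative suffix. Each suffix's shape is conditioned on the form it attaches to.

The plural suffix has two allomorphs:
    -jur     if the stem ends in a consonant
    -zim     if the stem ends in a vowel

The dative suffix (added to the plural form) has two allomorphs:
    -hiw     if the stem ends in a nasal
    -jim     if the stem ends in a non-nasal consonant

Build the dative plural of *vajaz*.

*vajaz*: final sound = /z/, a consonant → -jur → *vajazjur*.
The final consonant of the plural form *vajazjur* is /r/, which is non-nasal, so the dative suffix is -jim, giving *vajazjurjim*.

vajazjurjim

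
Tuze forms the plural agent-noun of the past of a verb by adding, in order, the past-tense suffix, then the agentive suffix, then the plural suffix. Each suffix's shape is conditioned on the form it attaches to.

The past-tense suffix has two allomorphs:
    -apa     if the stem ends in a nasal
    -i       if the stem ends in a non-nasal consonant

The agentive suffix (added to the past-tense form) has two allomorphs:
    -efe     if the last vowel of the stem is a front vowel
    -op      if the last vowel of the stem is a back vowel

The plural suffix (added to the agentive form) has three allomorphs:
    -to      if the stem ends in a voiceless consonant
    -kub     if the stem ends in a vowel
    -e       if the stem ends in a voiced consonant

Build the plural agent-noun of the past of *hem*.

Since the final consonant of *hem* is /m/ (a nasal), it takes -apa, giving *hemapa*.
The last vowel of the past-tense form *hemapa* is /a/, which is a back vowel, so the agentive suffix is -op, giving *hemapaop*.
The final sound of the agentive form *hemapaop* is /p/, which is a voiceless consonant, so the plural suffix is -to, giving *hemapaopto*.

hemapaopto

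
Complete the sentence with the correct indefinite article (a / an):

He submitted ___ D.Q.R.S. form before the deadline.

The indefinite article is chosen by the initial *sound* of the following word, not its spelling.
The initialism *D.Q.R.S.* is read letter by letter; the first letter, D, is pronounced /diː/, which begins with a consonant sound.
So the article is *a*: He submitted a D.Q.R.S. form before the deadline.

a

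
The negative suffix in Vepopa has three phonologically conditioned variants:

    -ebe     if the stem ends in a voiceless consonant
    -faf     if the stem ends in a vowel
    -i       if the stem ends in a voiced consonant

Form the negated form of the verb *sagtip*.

Since the final sound of *sagtip* is /p/ (a voiceless consonant), it takes -ebe, giving *sagtipebe*.

sagtipebe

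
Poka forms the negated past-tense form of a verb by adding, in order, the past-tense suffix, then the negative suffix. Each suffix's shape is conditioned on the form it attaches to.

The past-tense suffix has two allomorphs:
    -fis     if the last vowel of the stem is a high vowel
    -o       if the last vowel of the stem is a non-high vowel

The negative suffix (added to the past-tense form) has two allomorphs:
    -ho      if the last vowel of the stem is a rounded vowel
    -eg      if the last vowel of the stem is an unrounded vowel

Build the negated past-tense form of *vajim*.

The last vowel of *vajim* is /i/, which is a high vowel, so the past-tense suffix is -fis, giving *vajimfis*.
The past-tense form *vajimfis* — last vowel /i/ (an unrounded vowel) → -eg → *vajimfiseg*.

vajimfiseg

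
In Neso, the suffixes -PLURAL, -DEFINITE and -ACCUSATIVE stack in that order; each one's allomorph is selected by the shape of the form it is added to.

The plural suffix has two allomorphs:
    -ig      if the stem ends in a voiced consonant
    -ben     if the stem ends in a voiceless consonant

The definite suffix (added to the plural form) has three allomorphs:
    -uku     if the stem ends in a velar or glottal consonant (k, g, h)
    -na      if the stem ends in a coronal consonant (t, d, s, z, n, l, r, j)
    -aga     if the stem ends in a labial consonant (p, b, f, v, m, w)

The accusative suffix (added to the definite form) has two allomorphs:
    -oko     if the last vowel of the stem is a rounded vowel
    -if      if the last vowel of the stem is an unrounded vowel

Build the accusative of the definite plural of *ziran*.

ziranigukuoko

Since the final consonant of *ziran* is /n/ (voiced), it takes -ig, giving *ziranig*.
The plural form *ziranig* — final consonant /g/ (velar/glottal) → -uku → *ziraniguku*.
The last vowel of the definite form *ziraniguku* is /u/, which is a rounded vowel, so the accusative suffix is -oko, giving *ziranigukuoko*.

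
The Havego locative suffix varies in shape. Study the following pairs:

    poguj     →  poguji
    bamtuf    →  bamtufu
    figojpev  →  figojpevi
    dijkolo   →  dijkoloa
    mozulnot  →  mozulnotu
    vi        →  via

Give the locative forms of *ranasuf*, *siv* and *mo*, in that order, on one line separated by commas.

The pattern is voicing of the final sound: -u when the stem ends in a voiceless consonant (*bamtuf*, *mozulnot*); -i when the stem ends in a voiced consonant (*poguj*, *figojpev*); -a when the stem ends in a vowel (*dijkolo*, *vi*).
*ranasuf*: final sound = /f/, a voiceless consonant → -u → *ranasufu*.
*siv* — final sound /v/ (a voiced consonant) → -i → *sivi*.
Since the final sound of *mo* is /o/ (a vowel), it takes -a, giving *moa*.

ranasufu, sivi, moa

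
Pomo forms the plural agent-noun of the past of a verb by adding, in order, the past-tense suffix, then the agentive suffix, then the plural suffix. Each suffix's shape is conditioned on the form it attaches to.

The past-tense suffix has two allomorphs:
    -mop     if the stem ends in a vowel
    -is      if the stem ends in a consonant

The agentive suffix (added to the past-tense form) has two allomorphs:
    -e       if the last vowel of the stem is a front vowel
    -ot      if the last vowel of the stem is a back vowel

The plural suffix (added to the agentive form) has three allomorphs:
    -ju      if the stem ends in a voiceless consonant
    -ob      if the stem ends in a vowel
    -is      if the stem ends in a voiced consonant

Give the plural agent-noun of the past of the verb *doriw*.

doriwiseob

*doriw* — final sound /w/ (a consonant) → -is → *doriwis*.
The last vowel of the past-tense form *doriwis* is /i/, which is a front vowel, so the agentive suffix is -e, giving *doriwise*.
Since the final sound of the agentive form *doriwise* is /e/ (a vowel), it takes -ob, giving *doriwiseob*.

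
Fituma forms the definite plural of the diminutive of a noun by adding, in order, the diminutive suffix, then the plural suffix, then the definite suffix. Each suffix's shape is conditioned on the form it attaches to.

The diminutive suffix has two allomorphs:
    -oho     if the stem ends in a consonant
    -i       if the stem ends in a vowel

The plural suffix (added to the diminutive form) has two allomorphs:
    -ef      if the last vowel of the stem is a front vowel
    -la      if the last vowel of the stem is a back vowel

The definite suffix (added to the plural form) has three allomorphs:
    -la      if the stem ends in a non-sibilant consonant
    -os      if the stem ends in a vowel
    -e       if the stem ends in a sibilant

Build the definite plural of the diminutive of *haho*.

hahoiefla

*haho*: final sound = /o/, a vowel → -i → *hahoi*.
The last vowel of the diminutive form *hahoi* is /i/, which is a front vowel, so the plural suffix is -ef, giving *hahoief*.
The plural form *hahoief*: final sound = /f/, a non-sibilant consonant → -la → *hahoiefla*.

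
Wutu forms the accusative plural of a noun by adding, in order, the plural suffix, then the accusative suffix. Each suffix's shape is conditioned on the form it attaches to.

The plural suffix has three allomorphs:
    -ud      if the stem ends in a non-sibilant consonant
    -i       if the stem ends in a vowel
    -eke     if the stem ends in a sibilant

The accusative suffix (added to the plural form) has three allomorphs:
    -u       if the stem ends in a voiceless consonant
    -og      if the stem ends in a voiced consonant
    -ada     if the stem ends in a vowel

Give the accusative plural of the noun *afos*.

*afos*: final sound = /s/, a sibilant → -eke → *afoseke*.
The plural form *afoseke* — final sound /e/ (a vowel) → -ada → *afosekeada*.

afosekeada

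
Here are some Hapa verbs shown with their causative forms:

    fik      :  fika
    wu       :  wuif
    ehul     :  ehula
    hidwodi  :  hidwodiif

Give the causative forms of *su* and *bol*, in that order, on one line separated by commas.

The pattern is consonant vs. vowel: -a when the stem ends in a consonant (*fik*, *ehul*); -if when the stem ends in a vowel (*wu*, *hidwodi*).
Since the final sound of *su* is /u/ (a vowel), it takes -if, giving *suif*.
The final sound of *bol* is /l/, which is a consonant, so the suffix is -a, giving *bola*.

suif, bola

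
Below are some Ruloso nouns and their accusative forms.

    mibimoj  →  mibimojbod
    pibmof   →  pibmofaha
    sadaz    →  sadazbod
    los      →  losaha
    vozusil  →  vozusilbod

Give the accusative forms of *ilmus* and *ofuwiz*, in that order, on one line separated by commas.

ilmusaha, ofuwizbod

The suffix is conditioned by the final consonant: -aha when the stem ends in a voiceless consonant (*pibmof*, *los*); -bod when the stem ends in a voiced consonant (*mibimoj*, *sadaz*, *vozusil*).
The final consonant of *ilmus* is /s/, which is voiceless, so the suffix is -aha, giving *ilmusaha*.
Since the final consonant of *ofuwiz* is /z/ (voiced), it takes -bod, giving *ofuwizbod*.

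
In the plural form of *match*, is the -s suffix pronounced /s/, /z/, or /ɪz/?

The stem *match* ends in a sibilant (/s, z, ʃ, ʒ, tʃ, dʒ/).
The plural suffix surfaces as /ɪz/ after sibilants, /s/ after other voiceless consonants, and /z/ after other voiced sounds.
So the plural -s on *match* is pronounced /ɪz/.

/ɪz/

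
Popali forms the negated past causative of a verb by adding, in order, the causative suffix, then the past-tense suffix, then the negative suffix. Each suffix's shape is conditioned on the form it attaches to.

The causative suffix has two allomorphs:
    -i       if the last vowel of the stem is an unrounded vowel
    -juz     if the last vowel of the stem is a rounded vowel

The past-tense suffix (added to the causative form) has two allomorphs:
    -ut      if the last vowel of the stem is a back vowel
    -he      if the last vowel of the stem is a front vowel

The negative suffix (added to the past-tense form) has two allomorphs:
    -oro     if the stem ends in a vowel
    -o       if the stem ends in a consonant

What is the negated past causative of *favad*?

The last vowel of *favad* is /a/, which is an unrounded vowel, so the causative suffix is -i, giving *favadi*.
The causative form *favadi* — last vowel /i/ (a front vowel) → -he → *favadihe*.
The past-tense form *favadihe*: final sound = /e/, a vowel → -oro → *favadiheoro*.

favadiheoro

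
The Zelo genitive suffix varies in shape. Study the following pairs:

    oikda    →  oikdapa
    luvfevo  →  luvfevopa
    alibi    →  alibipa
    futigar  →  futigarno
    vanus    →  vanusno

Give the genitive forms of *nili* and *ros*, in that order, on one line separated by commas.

nilipa, rosno

The pattern is consonant vs. vowel: -no when the stem ends in a consonant (*futigar*, *vanus*); -pa when the stem ends in a vowel (*oikda*, *luvfevo*, *alibi*).
The final sound of *nili* is /i/, which is a vowel, so the suffix is -pa, giving *nilipa*.
The final sound of *ros* is /s/, which is a consonant, so the suffix is -no, giving *rosno*.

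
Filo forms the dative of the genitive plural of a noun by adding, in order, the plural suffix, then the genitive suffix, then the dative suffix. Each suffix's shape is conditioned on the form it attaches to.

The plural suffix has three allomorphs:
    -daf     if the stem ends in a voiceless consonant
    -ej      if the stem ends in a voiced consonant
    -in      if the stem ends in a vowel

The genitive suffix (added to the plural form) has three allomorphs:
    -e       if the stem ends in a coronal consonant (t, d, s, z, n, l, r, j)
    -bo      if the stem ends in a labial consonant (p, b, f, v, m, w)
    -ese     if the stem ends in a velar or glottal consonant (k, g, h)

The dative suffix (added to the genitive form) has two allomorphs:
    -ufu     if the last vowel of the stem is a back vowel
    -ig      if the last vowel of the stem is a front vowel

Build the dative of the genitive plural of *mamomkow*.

mamomkowejeig

Since the final sound of *mamomkow* is /w/ (a voiced consonant), it takes -ej, giving *mamomkowej*.
Since the final consonant of the plural form *mamomkowej* is /j/ (coronal), it takes -e, giving *mamomkoweje*.
Since the last vowel of the genitive form *mamomkoweje* is /e/ (a front vowel), it takes -ig, giving *mamomkowejeig*.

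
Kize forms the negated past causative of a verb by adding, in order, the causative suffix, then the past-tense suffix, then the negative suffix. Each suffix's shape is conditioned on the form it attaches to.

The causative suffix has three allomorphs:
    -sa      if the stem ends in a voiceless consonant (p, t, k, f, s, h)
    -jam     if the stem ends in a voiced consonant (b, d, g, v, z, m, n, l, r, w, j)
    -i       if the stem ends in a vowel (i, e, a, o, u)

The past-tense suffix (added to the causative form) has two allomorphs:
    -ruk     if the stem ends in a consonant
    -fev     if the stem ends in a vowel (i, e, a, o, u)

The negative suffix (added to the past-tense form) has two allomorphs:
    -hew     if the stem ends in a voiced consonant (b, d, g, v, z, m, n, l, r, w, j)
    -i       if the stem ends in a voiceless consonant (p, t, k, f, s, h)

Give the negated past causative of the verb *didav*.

*didav*: final sound = /v/, a voiced consonant → -jam → *didavjam*.
The final sound of the causative form *didavjam* is /m/, which is a consonant, so the past-tense suffix is -ruk, giving *didavjamruk*.
The final consonant of the past-tense form *didavjamruk* is /k/, which is voiceless, so the negative suffix is -i, giving *didavjamruki*.

didavjamruki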